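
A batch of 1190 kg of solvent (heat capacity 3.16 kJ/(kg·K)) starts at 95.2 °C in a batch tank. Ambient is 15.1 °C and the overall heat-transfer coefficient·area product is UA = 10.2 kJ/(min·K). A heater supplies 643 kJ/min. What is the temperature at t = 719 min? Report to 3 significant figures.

M c_p dT/dt = −UA(T − T_amb) + Q̇.
dT/dt = (T_ss − T)/τ with T_ss = T_amb + Q̇/UA = 15.1 + 643/10.2 = 78.139 °C, τ = M c_p/UA = 1190·3.16/10.2 = 368.67 min.
Integrating: T(t) = T_ss + (T₀ − T_ss) e^(−t/τ).
T(719) = 78.139 + (17.061)·0.14224 = 80.566 °C.

80.6 °C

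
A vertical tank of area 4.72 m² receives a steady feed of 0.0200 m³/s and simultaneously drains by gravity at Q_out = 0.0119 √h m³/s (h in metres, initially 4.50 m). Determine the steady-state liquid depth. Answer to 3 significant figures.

Mass balance (ρ constant): A dh/dt = Q_in − 0.0119 √h. At steady state dh/dt = 0:
Q_in = 0.0119 √h_ss ⇒ √h_ss = 0.0200/0.0119 = 1.6807.
h_ss = 1.6807² = 2.8247 m. (Since h₀ = 4.50 m > h_ss, the level will fall toward this value.)

2.82 m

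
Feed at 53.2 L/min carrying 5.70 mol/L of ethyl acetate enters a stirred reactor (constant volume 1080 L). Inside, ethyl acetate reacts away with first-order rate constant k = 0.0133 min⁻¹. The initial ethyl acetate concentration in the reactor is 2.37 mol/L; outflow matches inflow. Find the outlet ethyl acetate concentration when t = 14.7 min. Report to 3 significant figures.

Accumulation = in − out − consumed: V dC/dt = Q C_in − Q C − k V C.
dC/dt = (Q/V) C_in − (Q/V + k) C; effective rate a = Q/V + k = 0.049259 + 0.0133 = 0.062559 min⁻¹.
C_ss = Q C_in/(Q + kV) = 4.4882 mol/L; C(t) = C_ss + (C₀ − C_ss) e^(−a t).
C(14.7) = 4.4882 + (-2.1182)·e^(−0.062559·14.7) = 4.4882 + (-2.1182)·0.39867 = 3.6437 mol/L.

3.64 mol/L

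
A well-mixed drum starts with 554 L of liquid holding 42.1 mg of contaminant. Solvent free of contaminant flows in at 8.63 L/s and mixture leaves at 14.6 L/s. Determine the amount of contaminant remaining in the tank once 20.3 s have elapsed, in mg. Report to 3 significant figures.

Total volume: dV/dt = Q_in − Q_out = -5.9700 L/s, so V(t) = 554 − 5.9700 t and V(20.3) = 432.81 L.
No contaminant enters, so dm/dt = −Q_out · (m/V).
dm/m = −Q_out dt/(V₀ − 5.9700 t); integrating gives ln(m/m₀) = −(Q_out/(Q_in−Q_out)) ln(V/V₀).
m = m₀ (V₀/V)^(Q_out/(Q_in−Q_out)) = 42.1 × (554/432.81)^(-2.4456) = 23.019 mg.

23.0 mg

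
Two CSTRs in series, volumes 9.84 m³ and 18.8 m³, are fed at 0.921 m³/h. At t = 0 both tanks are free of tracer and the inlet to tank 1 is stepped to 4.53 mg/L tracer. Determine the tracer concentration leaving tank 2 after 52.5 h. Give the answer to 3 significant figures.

Time constants: τᵢ = Vᵢ/Q for each well-mixed tank.
τ₁ = 9.84/0.921 = 10.684 h; τ₂ = 18.8/0.921 = 20.413 h.
Tank 1: C₁ = C_in(1 − e^(−t/τ₁)). Tank 2 (τ₁ ≠ τ₂): C₂ = C_in[1 − (τ₁ e^(−t/τ₁) − τ₂ e^(−t/τ₂))/(τ₁ − τ₂)].
At t = 52.5: e^(−t/τ₁) = 0.0073440, e^(−t/τ₂) = 0.076387.
C₂ = 4.53·[1 − (10.684·0.0073440 − 20.413·0.076387)/(-9.7286)] = 4.53·0.84779 = 3.8405 mg/L.

3.84 mg/L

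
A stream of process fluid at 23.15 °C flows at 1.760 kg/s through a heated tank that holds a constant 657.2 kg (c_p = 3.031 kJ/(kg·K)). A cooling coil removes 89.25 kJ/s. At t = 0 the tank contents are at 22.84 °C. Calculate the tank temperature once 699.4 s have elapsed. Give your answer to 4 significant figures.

8.943 °C

M c_p dT/dt = ṁ c_p (T_in − T) − Q̇.
Rearrange: dT/dt = (T_ss − T)/τ with τ = M/ṁ = 373.409 s and T_ss = T_in − Q̇/(ṁ c_p) = 6.41947 °C.
This is linear first-order; T(t) = T_ss + (T₀ − T_ss) e^(−t/τ).
T(699.4) = 6.41947 + (16.4205)·e^(−699.4/373.409) = 6.41947 + (16.4205)·0.153660 = 8.94265 °C.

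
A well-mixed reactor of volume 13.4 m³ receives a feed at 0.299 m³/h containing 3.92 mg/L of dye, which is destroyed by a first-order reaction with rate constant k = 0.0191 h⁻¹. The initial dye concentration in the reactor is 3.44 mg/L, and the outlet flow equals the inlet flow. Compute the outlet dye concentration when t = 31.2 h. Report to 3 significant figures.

Accumulation = in − out − consumed: V dC/dt = Q C_in − Q C − k V C.
dC/dt = (Q/V) C_in − (Q/V + k) C; effective rate a = Q/V + k = 0.022313 + 0.0191 = 0.041413 h⁻¹.
C_ss = Q C_in/(Q + kV) = 2.1121 mg/L; C(t) = C_ss + (C₀ − C_ss) e^(−a t).
C(31.2) = 2.1121 + (1.3279)·e^(−0.041413·31.2) = 2.1121 + (1.3279)·0.27469 = 2.4769 mg/L.

2.48 mg/L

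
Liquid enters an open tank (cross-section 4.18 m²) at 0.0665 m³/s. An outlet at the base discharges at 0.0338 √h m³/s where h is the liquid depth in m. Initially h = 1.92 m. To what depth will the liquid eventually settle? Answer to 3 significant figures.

A dh/dt = Q_in − 0.0338 √h. Steady state requires inflow = outflow:
Q_in = 0.0338 √h_ss ⇒ √h_ss = 0.0665/0.0338 = 1.9675.
h_ss = 1.9675² = 3.8709 m. (Since h₀ = 1.92 m < h_ss, the level will rise toward this value.)

3.87 m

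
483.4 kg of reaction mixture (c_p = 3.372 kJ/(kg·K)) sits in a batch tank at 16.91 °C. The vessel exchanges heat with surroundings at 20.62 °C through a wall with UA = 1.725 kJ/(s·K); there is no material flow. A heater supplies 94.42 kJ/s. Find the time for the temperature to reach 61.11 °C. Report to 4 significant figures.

1334 s

M c_p dT/dt = −UA(T − T_amb) + Q̇.
τ = M c_p/UA = 944.942 s; T_ss = T_amb + Q̇/UA = 20.62 + 94.42/1.725 = 75.3562 °C.
T(t) = T_ss + (T₀ − T_ss)e^(−t/τ); set T = 61.11:
t = −τ ln[(T − T_ss)/(T₀ − T_ss)] = −944.942 · ln(0.243749) = 1333.89 s.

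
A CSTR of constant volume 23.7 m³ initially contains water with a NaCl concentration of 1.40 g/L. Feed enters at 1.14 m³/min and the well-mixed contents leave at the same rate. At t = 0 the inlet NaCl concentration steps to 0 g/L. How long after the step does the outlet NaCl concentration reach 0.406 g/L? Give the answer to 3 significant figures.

25.7 min

Mass balance on the solute (V constant): V dC/dt = Q(C_in − C), so τ = V/Q = 20.789 min.
C(t) = C_in + (C₀ − C_in) e^(−t/τ). Set C = 0.406 and solve for t:
e^(−t/τ) = (C − C_in)/(C₀ − C_in) = (0.406 − 0)/(1.40 − 0) = 0.29000
t = −τ ln(…) = 20.789 × 1.2379 = 25.735 min.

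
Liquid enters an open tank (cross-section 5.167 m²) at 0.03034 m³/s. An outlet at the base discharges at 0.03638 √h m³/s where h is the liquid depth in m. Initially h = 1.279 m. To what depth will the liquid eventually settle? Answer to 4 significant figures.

A dh/dt = Q_in − 0.03638 √h. Steady state requires inflow = outflow:
Q_in = 0.03638 √h_ss ⇒ √h_ss = 0.03034/0.03638 = 0.833975.
h_ss = 0.833975² = 0.695514 m. (Since h₀ = 1.279 m > h_ss, the level will fall toward this value.)

0.6955 m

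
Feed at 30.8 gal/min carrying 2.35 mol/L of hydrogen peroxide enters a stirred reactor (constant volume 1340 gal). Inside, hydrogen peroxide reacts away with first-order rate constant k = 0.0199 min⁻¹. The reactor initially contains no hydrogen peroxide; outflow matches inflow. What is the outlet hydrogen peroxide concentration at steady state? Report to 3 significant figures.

1.26 mol/L

Species balance: V dC/dt = Q C_in − Q C − k V C.
At steady state: 0 = Q C_in − (Q + kV) C_ss, so C_ss = Q C_in/(Q + kV).
C_ss = 30.8·2.35/(30.8 + 0.0199·1340) = 72.380/57.466 = 1.2595 mol/L.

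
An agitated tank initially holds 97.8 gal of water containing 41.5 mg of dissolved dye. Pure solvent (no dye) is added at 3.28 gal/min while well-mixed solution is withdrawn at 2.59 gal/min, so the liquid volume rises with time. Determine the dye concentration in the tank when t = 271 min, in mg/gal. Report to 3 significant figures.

0.00264 mg/gal

Total volume: dV/dt = Q_in − Q_out = 0.69000 gal/min, so V(t) = 97.8 + 0.69000 t and V(271) = 284.79 gal.
Solute balance: dm/dt = 0 − Q_out C = −Q_out m/V(t).
Separate: dm/m = −Q_out dt/V(t) ⇒ ln(m/m₀) = −(Q_out/(Q_in−Q_out)) ln(V/V₀).
m = m₀ (V₀/V)^(Q_out/(Q_in−Q_out)) = 41.5 × (97.8/284.79)^(3.7536) = 0.75105 mg.
C = m/V = 0.75105/284.79 = 0.0026372 mg/gal.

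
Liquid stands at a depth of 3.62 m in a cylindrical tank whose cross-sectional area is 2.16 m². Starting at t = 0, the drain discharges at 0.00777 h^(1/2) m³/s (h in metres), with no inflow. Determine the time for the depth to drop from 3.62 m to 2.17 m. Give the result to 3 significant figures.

239 s

A dh/dt = −Q_out = −0.00777 √h.
Separate and integrate: 2(√h − √h₀) = −(0.00777/A) t.
t = 2A(√h₀ − √h)/0.00777 = 2·2.16·(√3.62 − √2.17)/0.00777
  = 4.3200 × (1.9026 − 1.4731) / 0.00777 = 238.82 s.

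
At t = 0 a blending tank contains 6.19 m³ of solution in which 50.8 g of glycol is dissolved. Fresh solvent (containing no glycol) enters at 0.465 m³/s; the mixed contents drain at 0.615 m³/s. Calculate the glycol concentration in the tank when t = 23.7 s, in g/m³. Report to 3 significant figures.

Total volume: dV/dt = Q_in − Q_out = -0.15000 m³/s, so V(t) = 6.19 − 0.15000 t and V(23.7) = 2.6350 m³.
No glycol enters, so dm/dt = −Q_out · (m/V).
Separate: dm/m = −Q_out dt/V(t) ⇒ ln(m/m₀) = −(Q_out/(Q_in−Q_out)) ln(V/V₀).
m = m₀ (V₀/V)^(Q_out/(Q_in−Q_out)) = 50.8 × (6.19/2.6350)^(-4.1000) = 1.5316 g.
C = m/V = 1.5316/2.6350 = 0.58124 g/m³.

0.581 g/m³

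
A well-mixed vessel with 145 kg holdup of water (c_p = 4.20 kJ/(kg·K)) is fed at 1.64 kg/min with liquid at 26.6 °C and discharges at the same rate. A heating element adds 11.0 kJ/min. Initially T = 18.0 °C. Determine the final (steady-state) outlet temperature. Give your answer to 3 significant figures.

M c_p dT/dt = ṁ c_p (T_in − T) + Q̇.
At steady state dT/dt = 0 ⇒ T_ss = T_in + Q̇/(ṁ c_p) = 26.6 + 11.0/(1.64·4.20) = 28.197 °C.

28.2 °C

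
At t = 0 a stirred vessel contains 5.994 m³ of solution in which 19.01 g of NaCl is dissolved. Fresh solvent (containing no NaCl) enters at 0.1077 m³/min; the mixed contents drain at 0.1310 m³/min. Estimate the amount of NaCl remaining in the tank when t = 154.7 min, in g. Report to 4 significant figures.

Let m(t) be the amount of NaCl. Volume: V(t) = V₀ + (Q_in − Q_out) t = 5.994 − 0.0233000 t; V(154.7) = 2.38949 m³.
Solute balance: dm/dt = 0 − Q_out C = −Q_out m/V(t).
dm/m = −Q_out dt/(V₀ − 0.0233000 t); integrating gives ln(m/m₀) = −(Q_out/(Q_in−Q_out)) ln(V/V₀).
m = m₀ (V₀/V)^(Q_out/(Q_in−Q_out)) = 19.01 × (5.994/2.38949)^(-5.62232) = 0.107985 g.

0.1080 g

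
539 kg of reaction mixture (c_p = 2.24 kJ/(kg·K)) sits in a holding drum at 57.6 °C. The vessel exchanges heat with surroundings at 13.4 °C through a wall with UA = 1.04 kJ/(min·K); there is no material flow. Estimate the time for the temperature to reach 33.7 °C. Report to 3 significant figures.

Lumped-capacitance energy balance: M c_p dT/dt = UA(T_amb − T).
τ = M c_p/UA = 1160.9 min; T_ss = T_amb = 13.400 °C.
T(t) = T_ss + (T₀ − T_ss)e^(−t/τ); set T = 33.7:
t = −τ ln[(T − T_ss)/(T₀ − T_ss)] = −1160.9 · ln(0.45928) = 903.32 min.

903 min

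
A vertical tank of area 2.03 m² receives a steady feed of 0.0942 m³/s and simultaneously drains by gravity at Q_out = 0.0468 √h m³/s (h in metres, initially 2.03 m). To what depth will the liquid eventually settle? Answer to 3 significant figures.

Accumulation of liquid (constant cross-section A): A dh/dt = Q_in − 0.0468 √h. At steady state dh/dt = 0:
Q_in = 0.0468 √h_ss ⇒ √h_ss = 0.0942/0.0468 = 2.0128.
h_ss = 2.0128² = 4.0514 m. (Since h₀ = 2.03 m < h_ss, the level will rise toward this value.)

4.05 m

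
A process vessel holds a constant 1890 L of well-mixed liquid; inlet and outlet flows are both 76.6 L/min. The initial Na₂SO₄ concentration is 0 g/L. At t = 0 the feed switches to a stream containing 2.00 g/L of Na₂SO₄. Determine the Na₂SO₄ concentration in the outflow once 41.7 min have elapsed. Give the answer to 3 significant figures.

1.63 g/L

Unsteady species balance (constant V, well mixed): V dC/dt = Q(C_in − C).
Rewrite as dC/dt + C/τ = C_in/τ, τ = V/Q = 24.674 min.
Solution: C(t) = C_in + (C₀ − C_in) e^(−t/τ).
C(41.7) = 2.00 + (0 − 2.00)·e^(−41.7/24.674) = 2.00 + (-2.0000)·0.18451 = 1.6310 g/L.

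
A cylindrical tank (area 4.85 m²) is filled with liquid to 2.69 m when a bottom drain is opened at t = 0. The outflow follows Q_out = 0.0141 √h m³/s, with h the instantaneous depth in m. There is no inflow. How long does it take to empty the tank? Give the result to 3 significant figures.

1130 s

A dh/dt = −Q_out = −0.0141 √h.
This is separable: 2 d(√h)/dt = −0.0141/A, so √h = √h₀ − (0.0141/(2A)) t.
Set h = 0: 2√h₀ = (0.0141/A) t_empty ⇒ t_empty = 2A√h₀/0.0141.
t_empty = 2·4.85·√2.69/0.0141 = 9.7000·1.6401/0.0141 = 1128.3 s.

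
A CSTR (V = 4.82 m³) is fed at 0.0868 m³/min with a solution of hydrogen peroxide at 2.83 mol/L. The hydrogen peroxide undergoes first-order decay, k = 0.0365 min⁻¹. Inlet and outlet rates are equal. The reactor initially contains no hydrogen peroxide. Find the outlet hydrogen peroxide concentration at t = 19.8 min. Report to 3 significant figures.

0.617 mol/L

V dC/dt = Q(C_in − C) − k V C.
dC/dt = (Q/V) C_in − (Q/V + k) C; effective rate a = Q/V + k = 0.018008 + 0.0365 = 0.054508 min⁻¹.
C_ss = Q C_in/(Q + kV) = 0.93497 mol/L; C(t) = C_ss + (C₀ − C_ss) e^(−a t).
C(19.8) = 0.93497 + (-0.93497)·e^(−0.054508·19.8) = 0.93497 + (-0.93497)·0.33985 = 0.61722 mol/L.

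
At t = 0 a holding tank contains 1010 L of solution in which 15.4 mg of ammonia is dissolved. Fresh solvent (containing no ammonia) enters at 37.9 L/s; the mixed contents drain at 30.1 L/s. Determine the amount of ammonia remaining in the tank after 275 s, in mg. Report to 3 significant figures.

0.190 mg

Total volume: dV/dt = Q_in − Q_out = 7.8000 L/s, so V(t) = 1010 + 7.8000 t and V(275) = 3155.0 L.
Solute balance: dm/dt = 0 − Q_out C = −Q_out m/V(t).
dm/m = −Q_out dt/(V₀ + 7.8000 t); integrating gives ln(m/m₀) = −(Q_out/(Q_in−Q_out)) ln(V/V₀).
m = m₀ (V₀/V)^(Q_out/(Q_in−Q_out)) = 15.4 × (1010/3155.0)^(3.8590) = 0.18992 mg.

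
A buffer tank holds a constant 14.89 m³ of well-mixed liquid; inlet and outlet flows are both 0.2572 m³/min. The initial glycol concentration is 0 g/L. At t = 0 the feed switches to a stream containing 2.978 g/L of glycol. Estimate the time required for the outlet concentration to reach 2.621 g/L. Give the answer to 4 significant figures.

Mass balance on the solute (V constant): V dC/dt = Q(C_in − C), so τ = V/Q = 57.8927 min.
C(t) = C_in + (C₀ − C_in) e^(−t/τ). Set C = 2.621 and solve for t:
e^(−t/τ) = (C − C_in)/(C₀ − C_in) = (2.621 − 2.978)/(0 − 2.978) = 0.119879
t = −τ ln(…) = 57.8927 × 2.12127 = 122.806 min.

122.8 min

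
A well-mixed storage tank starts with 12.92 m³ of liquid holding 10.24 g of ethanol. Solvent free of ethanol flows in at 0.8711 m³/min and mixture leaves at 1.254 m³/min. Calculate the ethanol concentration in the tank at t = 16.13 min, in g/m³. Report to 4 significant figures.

0.1806 g/m³

Total volume: dV/dt = Q_in − Q_out = -0.382900 m³/min, so V(t) = 12.92 − 0.382900 t and V(16.13) = 6.74382 m³.
Solute balance: dm/dt = 0 − Q_out C = −Q_out m/V(t).
dm/m = −Q_out dt/(V₀ − 0.382900 t); integrating gives ln(m/m₀) = −(Q_out/(Q_in−Q_out)) ln(V/V₀).
m = m₀ (V₀/V)^(Q_out/(Q_in−Q_out)) = 10.24 × (12.92/6.74382)^(-3.27501) = 1.21781 g.
C = m/V = 1.21781/6.74382 = 0.180582 g/m³.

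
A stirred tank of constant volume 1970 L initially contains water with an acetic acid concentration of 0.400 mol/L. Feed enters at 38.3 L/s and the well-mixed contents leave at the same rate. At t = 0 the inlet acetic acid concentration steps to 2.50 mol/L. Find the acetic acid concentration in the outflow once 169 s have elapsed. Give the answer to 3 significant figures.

2.42 mol/L

Accumulation = in − out for the solute gives V dC/dt = Q(C_in − C).
So dC/dt = (C_in − C)/τ with τ = V/Q = 1970/38.3 = 51.436 s.
C approaches C_in exponentially: C(t) = C_in + (C₀ − C_in) e^(−t/τ).
C(169) = 2.50 + (0.400 − 2.50)·e^(−169/51.436) = 2.50 + (-2.1000)·0.037417 = 2.4214 mol/L.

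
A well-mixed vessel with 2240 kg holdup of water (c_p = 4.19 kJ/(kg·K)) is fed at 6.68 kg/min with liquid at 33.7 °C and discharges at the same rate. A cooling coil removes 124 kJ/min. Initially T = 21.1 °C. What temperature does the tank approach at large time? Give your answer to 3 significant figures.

29.3 °C

M c_p dT/dt = ṁ c_p (T_in − T) − Q̇.
At steady state dT/dt = 0 ⇒ T_ss = T_in − Q̇/(ṁ c_p) = 33.7 − 124/(6.68·4.19) = 29.270 °C.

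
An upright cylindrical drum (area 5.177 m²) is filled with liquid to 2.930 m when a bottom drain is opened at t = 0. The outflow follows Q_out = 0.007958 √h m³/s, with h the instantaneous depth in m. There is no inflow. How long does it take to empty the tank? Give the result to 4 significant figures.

2227 s

Volume balance on the tank: A dh/dt = −0.007958 √h.
∫ h^(−1/2) dh = −(0.007958/A) ∫ dt, giving 2√h = 2√h₀ − (0.007958/A) t.
Tank is empty when √h = 0: t_empty = 2A√h₀/0.007958.
t_empty = 2·5.177·√2.930/0.007958 = 10.3540·1.71172/0.007958 = 2227.09 s.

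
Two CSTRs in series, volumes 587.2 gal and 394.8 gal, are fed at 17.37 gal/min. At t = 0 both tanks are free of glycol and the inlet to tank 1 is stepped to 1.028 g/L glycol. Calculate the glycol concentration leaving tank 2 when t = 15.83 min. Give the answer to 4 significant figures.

Each tank obeys Vᵢ dCᵢ/dt = Q(Cᵢ₋₁ − Cᵢ), so τᵢ = Vᵢ/Q.
τ₁ = 587.2/17.37 = 33.8054 min; τ₂ = 394.8/17.37 = 22.7288 min.
Tank 1: C₁ = C_in(1 − e^(−t/τ₁)). Tank 2 (τ₁ ≠ τ₂): C₂ = C_in[1 − (τ₁ e^(−t/τ₁) − τ₂ e^(−t/τ₂))/(τ₁ − τ₂)].
At t = 15.83: e^(−t/τ₁) = 0.626086, e^(−t/τ₂) = 0.498340.
C₂ = 1.028·[1 − (33.8054·0.626086 − 22.7288·0.498340)/(11.0766)] = 1.028·0.111785 = 0.114915 g/L.

0.1149 g/L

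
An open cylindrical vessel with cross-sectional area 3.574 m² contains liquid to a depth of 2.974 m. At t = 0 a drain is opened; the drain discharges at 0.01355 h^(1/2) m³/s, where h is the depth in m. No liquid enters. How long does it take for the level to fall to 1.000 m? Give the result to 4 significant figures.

382.2 s

With no inflow, A dh/dt = −0.01355 √h.
Separate and integrate: 2(√h − √h₀) = −(0.01355/A) t.
t = 2A(√h₀ − √h)/0.01355 = 2·3.574·(√2.974 − √1.000)/0.01355
  = 7.14800 × (1.72453 − 1.00000) / 0.01355 = 382.209 s.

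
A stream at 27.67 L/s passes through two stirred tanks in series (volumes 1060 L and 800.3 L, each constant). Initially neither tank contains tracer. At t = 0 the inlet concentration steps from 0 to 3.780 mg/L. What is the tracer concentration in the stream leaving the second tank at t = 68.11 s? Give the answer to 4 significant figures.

Each tank obeys Vᵢ dCᵢ/dt = Q(Cᵢ₋₁ − Cᵢ), so τᵢ = Vᵢ/Q.
τ₁ = 1060/27.67 = 38.3086 s; τ₂ = 800.3/27.67 = 28.9230 s.
Tank 1: C₁ = C_in(1 − e^(−t/τ₁)). Tank 2 (τ₁ ≠ τ₂): C₂ = C_in[1 − (τ₁ e^(−t/τ₁) − τ₂ e^(−t/τ₂))/(τ₁ − τ₂)].
At t = 68.11: e^(−t/τ₁) = 0.168988, e^(−t/τ₂) = 0.0949057.
C₂ = 3.780·[1 − (38.3086·0.168988 − 28.9230·0.0949057)/(9.38562)] = 3.780·0.602718 = 2.27827 mg/L.

2.278 mg/L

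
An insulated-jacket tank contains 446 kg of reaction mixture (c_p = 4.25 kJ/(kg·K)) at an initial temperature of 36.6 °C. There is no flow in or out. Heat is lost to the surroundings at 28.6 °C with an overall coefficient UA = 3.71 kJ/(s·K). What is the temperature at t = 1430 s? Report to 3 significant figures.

M c_p dT/dt = −UA(T − T_amb).
dT/dt = (T_ss − T)/τ with T_ss = T_amb = 28.600 °C, τ = M c_p/UA = 446·4.25/3.71 = 510.92 s.
This is linear first-order; T(t) = T_ss + (T₀ − T_ss) e^(−t/τ).
T(1430) = 28.600 + (8.0000)·0.060877 = 29.087 °C.

29.1 °C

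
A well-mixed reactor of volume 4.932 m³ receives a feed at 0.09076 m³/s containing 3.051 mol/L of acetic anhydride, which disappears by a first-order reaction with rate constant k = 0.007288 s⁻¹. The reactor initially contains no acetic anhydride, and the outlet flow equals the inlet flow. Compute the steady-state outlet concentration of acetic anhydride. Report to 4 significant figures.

2.185 mol/L

Species balance: V dC/dt = Q C_in − Q C − k V C.
Steady state (dC/dt = 0): C_ss = Q C_in/(Q + kV) = C_in/(1 + kV/Q).
C_ss = 0.09076·3.051/(0.09076 + 0.007288·4.932) = 0.276909/0.126704 = 2.18547 mol/L.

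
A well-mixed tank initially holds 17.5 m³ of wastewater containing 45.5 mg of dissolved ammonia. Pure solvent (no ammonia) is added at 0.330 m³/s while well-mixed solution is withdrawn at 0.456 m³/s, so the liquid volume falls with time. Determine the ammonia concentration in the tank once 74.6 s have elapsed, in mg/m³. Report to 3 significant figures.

Total volume: dV/dt = Q_in − Q_out = -0.12600 m³/s, so V(t) = 17.5 − 0.12600 t and V(74.6) = 8.1004 m³.
Solute balance: dm/dt = 0 − Q_out C = −Q_out m/V(t).
dm/m = −Q_out dt/(V₀ − 0.12600 t); integrating gives ln(m/m₀) = −(Q_out/(Q_in−Q_out)) ln(V/V₀).
m = m₀ (V₀/V)^(Q_out/(Q_in−Q_out)) = 45.5 × (17.5/8.1004)^(-3.6190) = 2.8011 mg.
C = m/V = 2.8011/8.1004 = 0.34580 mg/m³.

0.346 mg/m³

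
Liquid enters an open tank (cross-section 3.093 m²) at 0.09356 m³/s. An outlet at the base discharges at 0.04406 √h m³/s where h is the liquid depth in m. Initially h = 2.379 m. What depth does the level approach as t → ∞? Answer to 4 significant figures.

4.509 m

A dh/dt = Q_in − 0.04406 √h. Steady state requires inflow = outflow:
Q_in = 0.04406 √h_ss ⇒ √h_ss = 0.09356/0.04406 = 2.12347.
h_ss = 2.12347² = 4.50912 m. (Since h₀ = 2.379 m < h_ss, the level will rise toward this value.)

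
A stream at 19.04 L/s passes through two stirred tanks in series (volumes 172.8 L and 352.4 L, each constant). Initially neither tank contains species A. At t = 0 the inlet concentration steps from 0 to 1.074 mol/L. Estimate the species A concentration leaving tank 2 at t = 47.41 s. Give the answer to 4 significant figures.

Time constants: τᵢ = Vᵢ/Q for each well-mixed tank.
τ₁ = 172.8/19.04 = 9.07563 s; τ₂ = 352.4/19.04 = 18.5084 s.
Solving the cascade with C₁(0)=C₂(0)=0 gives C₂(t) = C_in[1 − (τ₁ e^(−t/τ₁) − τ₂ e^(−t/τ₂))/(τ₁ − τ₂)].
At t = 47.41: e^(−t/τ₁) = 0.00538639, e^(−t/τ₂) = 0.0771858.
C₂ = 1.074·[1 − (9.07563·0.00538639 − 18.5084·0.0771858)/(-9.43277)] = 1.074·0.853733 = 0.916909 mol/L.

0.9169 mol/L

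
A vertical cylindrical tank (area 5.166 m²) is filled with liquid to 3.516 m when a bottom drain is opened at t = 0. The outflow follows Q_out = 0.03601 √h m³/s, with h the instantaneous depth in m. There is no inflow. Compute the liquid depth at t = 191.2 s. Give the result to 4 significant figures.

1.461 m

A dh/dt = −Q_out = −0.03601 √h.
This is separable: 2 d(√h)/dt = −0.03601/A, so √h = √h₀ − (0.03601/(2A)) t.
√h = √3.516 − 0.03601·191.2/(2·5.166) = 1.87510 − 0.666387 = 1.20871.
h = 1.20871² = 1.46099 m.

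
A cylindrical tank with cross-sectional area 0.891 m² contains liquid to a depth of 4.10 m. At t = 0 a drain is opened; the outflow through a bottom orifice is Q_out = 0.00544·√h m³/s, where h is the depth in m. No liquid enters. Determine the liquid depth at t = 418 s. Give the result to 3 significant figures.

0.561 m

Unsteady balance on liquid volume: A dh/dt = −0.00544 √h.
∫ h^(−1/2) dh = −(0.00544/A) ∫ dt, giving 2√h = 2√h₀ − (0.00544/A) t.
√h = √4.10 − 0.00544·418/(2·0.891) = 2.0248 − 1.2760 = 0.74880.
h = 0.74880² = 0.56070 m.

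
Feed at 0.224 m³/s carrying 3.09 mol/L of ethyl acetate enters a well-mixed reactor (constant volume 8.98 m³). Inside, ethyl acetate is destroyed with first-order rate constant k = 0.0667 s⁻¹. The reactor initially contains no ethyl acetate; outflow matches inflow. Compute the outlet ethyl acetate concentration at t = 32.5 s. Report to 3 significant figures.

V dC/dt = Q(C_in − C) − k V C.
This is linear with rate a = Q/V + k = 0.091644 s⁻¹.
C_ss = Q C_in/(Q + kV) = 0.84106 mol/L; C(t) = C_ss + (C₀ − C_ss) e^(−a t).
C(32.5) = 0.84106 + (-0.84106)·e^(−0.091644·32.5) = 0.84106 + (-0.84106)·0.050872 = 0.79827 mol/L.

0.798 mol/L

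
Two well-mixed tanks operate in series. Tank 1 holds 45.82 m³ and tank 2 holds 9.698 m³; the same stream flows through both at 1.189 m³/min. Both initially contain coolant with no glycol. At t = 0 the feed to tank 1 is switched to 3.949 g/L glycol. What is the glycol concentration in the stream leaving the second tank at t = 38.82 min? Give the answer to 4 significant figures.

Time constants: τᵢ = Vᵢ/Q for each well-mixed tank.
τ₁ = 45.82/1.189 = 38.5366 min; τ₂ = 9.698/1.189 = 8.15643 min.
Tank 1: C₁ = C_in(1 − e^(−t/τ₁)). Tank 2 (τ₁ ≠ τ₂): C₂ = C_in[1 − (τ₁ e^(−t/τ₁) − τ₂ e^(−t/τ₂))/(τ₁ − τ₂)].
At t = 38.82: e^(−t/τ₁) = 0.365184, e^(−t/τ₂) = 0.00857047.
C₂ = 3.949·[1 − (38.5366·0.365184 − 8.15643·0.00857047)/(30.3802)] = 3.949·0.539073 = 2.12880 g/L.

2.129 g/L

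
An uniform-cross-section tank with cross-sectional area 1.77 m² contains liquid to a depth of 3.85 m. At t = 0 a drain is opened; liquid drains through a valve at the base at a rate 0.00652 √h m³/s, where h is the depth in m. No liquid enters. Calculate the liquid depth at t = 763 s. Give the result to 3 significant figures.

A dh/dt = −Q_out = −0.00652 √h.
Separate and integrate: 2(√h − √h₀) = −(0.00652/A) t.
√h = √3.85 − 0.00652·763/(2·1.77) = 1.9621 − 1.4053 = 0.55684.
h = 0.55684² = 0.31007 m.

0.310 m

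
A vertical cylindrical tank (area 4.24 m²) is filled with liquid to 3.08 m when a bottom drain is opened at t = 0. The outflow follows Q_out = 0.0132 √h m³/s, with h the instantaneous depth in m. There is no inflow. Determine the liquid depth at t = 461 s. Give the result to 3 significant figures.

1.08 m

Accumulation of liquid (constant cross-section A): A dh/dt = −0.0132 √h.
∫ h^(−1/2) dh = −(0.0132/A) ∫ dt, giving 2√h = 2√h₀ − (0.0132/A) t.
√h = √3.08 − 0.0132·461/(2·4.24) = 1.7550 − 0.71759 = 1.0374.
h = 1.0374² = 1.0762 m.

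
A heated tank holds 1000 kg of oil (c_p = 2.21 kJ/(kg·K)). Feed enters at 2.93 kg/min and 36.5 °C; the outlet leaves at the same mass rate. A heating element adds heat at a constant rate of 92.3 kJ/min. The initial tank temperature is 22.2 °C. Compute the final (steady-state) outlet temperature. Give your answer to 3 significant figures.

M c_p dT/dt = ṁ c_p (T_in − T) + Q̇.
At steady state dT/dt = 0 ⇒ T_ss = T_in + Q̇/(ṁ c_p) = 36.5 + 92.3/(2.93·2.21) = 50.754 °C.

50.8 °C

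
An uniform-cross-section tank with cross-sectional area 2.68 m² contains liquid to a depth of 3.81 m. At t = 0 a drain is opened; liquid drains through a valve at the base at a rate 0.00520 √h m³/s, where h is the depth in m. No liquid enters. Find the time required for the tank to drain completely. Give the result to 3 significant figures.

Accumulation of liquid (constant cross-section A): A dh/dt = −0.00520 √h.
Separate and integrate: 2(√h − √h₀) = −(0.00520/A) t.
Set h = 0: 2√h₀ = (0.00520/A) t_empty ⇒ t_empty = 2A√h₀/0.00520.
t_empty = 2·2.68·√3.81/0.00520 = 5.3600·1.9519/0.00520 = 2012.0 s.

2010 s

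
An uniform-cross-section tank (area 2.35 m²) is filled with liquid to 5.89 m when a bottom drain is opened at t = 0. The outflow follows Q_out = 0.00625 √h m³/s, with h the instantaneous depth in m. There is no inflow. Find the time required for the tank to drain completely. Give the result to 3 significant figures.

1830 s

With no inflow, A dh/dt = −0.00625 √h.
∫ h^(−1/2) dh = −(0.00625/A) ∫ dt, giving 2√h = 2√h₀ − (0.00625/A) t.
Set h = 0: 2√h₀ = (0.00625/A) t_empty ⇒ t_empty = 2A√h₀/0.00625.
t_empty = 2·2.35·√5.89/0.00625 = 4.7000·2.4269/0.00625 = 1825.1 s.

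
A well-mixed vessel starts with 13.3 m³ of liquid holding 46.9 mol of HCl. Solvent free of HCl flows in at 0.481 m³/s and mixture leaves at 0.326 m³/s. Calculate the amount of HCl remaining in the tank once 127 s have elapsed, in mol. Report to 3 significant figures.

6.94 mol

Let m(t) be the amount of HCl. Volume: V(t) = V₀ + (Q_in − Q_out) t = 13.3 + 0.15500 t; V(127) = 32.985 m³.
Species balance (pure solvent in): dm/dt = −Q_out · m/V(t).
Separate: dm/m = −Q_out dt/V(t) ⇒ ln(m/m₀) = −(Q_out/(Q_in−Q_out)) ln(V/V₀).
m = m₀ (V₀/V)^(Q_out/(Q_in−Q_out)) = 46.9 × (13.3/32.985)^(2.1032) = 6.9426 mol.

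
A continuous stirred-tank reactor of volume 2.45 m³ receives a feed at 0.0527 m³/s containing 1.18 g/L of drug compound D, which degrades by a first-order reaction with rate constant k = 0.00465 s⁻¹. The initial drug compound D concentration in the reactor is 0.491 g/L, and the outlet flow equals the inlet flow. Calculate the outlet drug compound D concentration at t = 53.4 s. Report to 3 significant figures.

0.852 g/L

Accumulation = in − out − consumed: V dC/dt = Q C_in − Q C − k V C.
This is linear with rate a = Q/V + k = 0.026160 s⁻¹.
C_ss = Q C_in/(Q + kV) = 0.97025 g/L; C(t) = C_ss + (C₀ − C_ss) e^(−a t).
C(53.4) = 0.97025 + (-0.47925)·e^(−0.026160·53.4) = 0.97025 + (-0.47925)·0.24735 = 0.85171 g/L.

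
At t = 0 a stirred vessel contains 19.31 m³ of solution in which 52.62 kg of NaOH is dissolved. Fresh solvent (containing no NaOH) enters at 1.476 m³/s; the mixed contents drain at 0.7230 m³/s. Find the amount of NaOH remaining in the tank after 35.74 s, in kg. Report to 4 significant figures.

22.76 kg

Let m(t) be the amount of NaOH. Volume: V(t) = V₀ + (Q_in − Q_out) t = 19.31 + 0.753000 t; V(35.74) = 46.2222 m³.
No NaOH enters, so dm/dt = −Q_out · (m/V).
dm/m = −Q_out dt/(V₀ + 0.753000 t); integrating gives ln(m/m₀) = −(Q_out/(Q_in−Q_out)) ln(V/V₀).
m = m₀ (V₀/V)^(Q_out/(Q_in−Q_out)) = 52.62 × (19.31/46.2222)^(0.960159) = 22.7606 kg.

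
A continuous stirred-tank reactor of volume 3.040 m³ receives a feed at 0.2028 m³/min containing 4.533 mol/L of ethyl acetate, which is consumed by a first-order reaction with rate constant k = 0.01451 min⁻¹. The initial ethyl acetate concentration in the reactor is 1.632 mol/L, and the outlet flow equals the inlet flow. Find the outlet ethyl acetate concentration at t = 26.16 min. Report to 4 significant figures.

3.473 mol/L

Species balance: V dC/dt = Q C_in − Q C − k V C.
This is linear with rate a = Q/V + k = 0.0812205 min⁻¹.
C_ss = Q C_in/(Q + kV) = 3.72318 mol/L; C(t) = C_ss + (C₀ − C_ss) e^(−a t).
C(26.16) = 3.72318 + (-2.09118)·e^(−0.0812205·26.16) = 3.72318 + (-2.09118)·0.119465 = 3.47336 mol/L.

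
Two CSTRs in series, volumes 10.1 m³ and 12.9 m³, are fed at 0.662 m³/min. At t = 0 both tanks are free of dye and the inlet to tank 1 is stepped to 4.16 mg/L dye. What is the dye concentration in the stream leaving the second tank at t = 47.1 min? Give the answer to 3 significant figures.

3.14 mg/L

Each tank obeys Vᵢ dCᵢ/dt = Q(Cᵢ₋₁ − Cᵢ), so τᵢ = Vᵢ/Q.
τ₁ = 10.1/0.662 = 15.257 min; τ₂ = 12.9/0.662 = 19.486 min.
Solving the cascade with C₁(0)=C₂(0)=0 gives C₂(t) = C_in[1 − (τ₁ e^(−t/τ₁) − τ₂ e^(−t/τ₂))/(τ₁ − τ₂)].
At t = 47.1: e^(−t/τ₁) = 0.045632, e^(−t/τ₂) = 0.089183.
C₂ = 4.16·[1 − (15.257·0.045632 − 19.486·0.089183)/(-4.2296)] = 4.16·0.75372 = 3.1355 mg/L.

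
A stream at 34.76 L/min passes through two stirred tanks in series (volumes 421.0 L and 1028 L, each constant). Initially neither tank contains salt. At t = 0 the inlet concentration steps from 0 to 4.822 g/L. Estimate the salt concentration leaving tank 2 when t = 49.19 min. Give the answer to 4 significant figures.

Time constants: τᵢ = Vᵢ/Q for each well-mixed tank.
τ₁ = 421.0/34.76 = 12.1116 min; τ₂ = 1028/34.76 = 29.5742 min.
Tank 1: C₁ = C_in(1 − e^(−t/τ₁)). Tank 2 (τ₁ ≠ τ₂): C₂ = C_in[1 − (τ₁ e^(−t/τ₁) − τ₂ e^(−t/τ₂))/(τ₁ − τ₂)].
At t = 49.19: e^(−t/τ₁) = 0.0172251, e^(−t/τ₂) = 0.189518.
C₂ = 4.822·[1 − (12.1116·0.0172251 − 29.5742·0.189518)/(-17.4626)] = 4.822·0.690984 = 3.33193 g/L.

3.332 g/L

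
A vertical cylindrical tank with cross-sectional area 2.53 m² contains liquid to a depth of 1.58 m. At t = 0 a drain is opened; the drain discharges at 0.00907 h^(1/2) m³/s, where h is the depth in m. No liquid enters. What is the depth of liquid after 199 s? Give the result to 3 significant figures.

With no inflow, A dh/dt = −0.00907 √h.
∫ h^(−1/2) dh = −(0.00907/A) ∫ dt, giving 2√h = 2√h₀ − (0.00907/A) t.
√h = √1.58 − 0.00907·199/(2·2.53) = 1.2570 − 0.35671 = 0.90027.
h = 0.90027² = 0.81050 m.

0.810 m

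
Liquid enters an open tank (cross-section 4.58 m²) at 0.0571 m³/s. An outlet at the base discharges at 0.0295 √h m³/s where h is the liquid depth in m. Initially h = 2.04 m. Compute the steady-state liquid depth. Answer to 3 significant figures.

3.75 m

Volume balance on the tank: A dh/dt = Q_in − 0.0295 √h. At steady state dh/dt = 0:
Q_in = 0.0295 √h_ss ⇒ √h_ss = 0.0571/0.0295 = 1.9356.
h_ss = 1.9356² = 3.7465 m. (Since h₀ = 2.04 m < h_ss, the level will rise toward this value.)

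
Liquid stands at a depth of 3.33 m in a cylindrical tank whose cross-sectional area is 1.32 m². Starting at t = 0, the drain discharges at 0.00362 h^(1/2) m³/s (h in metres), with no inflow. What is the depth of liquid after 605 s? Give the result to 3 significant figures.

With no inflow, A dh/dt = −0.00362 √h.
Separate and integrate: 2(√h − √h₀) = −(0.00362/A) t.
√h = √3.33 − 0.00362·605/(2·1.32) = 1.8248 − 0.82958 = 0.99525.
h = 0.99525² = 0.99051 m.

0.991 m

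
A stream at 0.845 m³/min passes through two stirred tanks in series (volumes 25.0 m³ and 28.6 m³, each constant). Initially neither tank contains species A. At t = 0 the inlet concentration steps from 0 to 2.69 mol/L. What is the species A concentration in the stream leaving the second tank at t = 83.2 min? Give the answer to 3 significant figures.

1.98 mol/L

Species balance on tank i: dCᵢ/dt = (Cᵢ₋₁ − Cᵢ)/τᵢ with τᵢ = Vᵢ/Q.
τ₁ = 25.0/0.845 = 29.586 min; τ₂ = 28.6/0.845 = 33.846 min.
Solving the cascade with C₁(0)=C₂(0)=0 gives C₂(t) = C_in[1 − (τ₁ e^(−t/τ₁) − τ₂ e^(−t/τ₂))/(τ₁ − τ₂)].
At t = 83.2: e^(−t/τ₁) = 0.060075, e^(−t/τ₂) = 0.085590.
C₂ = 2.69·[1 − (29.586·0.060075 − 33.846·0.085590)/(-4.2604)] = 2.69·0.73722 = 1.9831 mol/L.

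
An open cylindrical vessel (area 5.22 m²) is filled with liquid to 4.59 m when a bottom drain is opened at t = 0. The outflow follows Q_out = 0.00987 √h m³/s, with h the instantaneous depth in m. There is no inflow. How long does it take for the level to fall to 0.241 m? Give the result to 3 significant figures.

Unsteady balance on liquid volume: A dh/dt = −0.00987 √h.
∫ h^(−1/2) dh = −(0.00987/A) ∫ dt, giving 2√h = 2√h₀ − (0.00987/A) t.
t = 2A(√h₀ − √h)/0.00987 = 2·5.22·(√4.59 − √0.241)/0.00987
  = 10.440 × (2.1424 − 0.49092) / 0.00987 = 1746.9 s.

1750 s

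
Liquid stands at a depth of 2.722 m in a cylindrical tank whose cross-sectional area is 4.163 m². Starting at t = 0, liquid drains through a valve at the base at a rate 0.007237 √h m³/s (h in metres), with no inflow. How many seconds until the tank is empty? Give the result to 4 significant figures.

1898 s

Accumulation of liquid (constant cross-section A): A dh/dt = −0.007237 √h.
∫ h^(−1/2) dh = −(0.007237/A) ∫ dt, giving 2√h = 2√h₀ − (0.007237/A) t.
Set h = 0: 2√h₀ = (0.007237/A) t_empty ⇒ t_empty = 2A√h₀/0.007237.
t_empty = 2·4.163·√2.722/0.007237 = 8.32600·1.64985/0.007237 = 1898.11 s.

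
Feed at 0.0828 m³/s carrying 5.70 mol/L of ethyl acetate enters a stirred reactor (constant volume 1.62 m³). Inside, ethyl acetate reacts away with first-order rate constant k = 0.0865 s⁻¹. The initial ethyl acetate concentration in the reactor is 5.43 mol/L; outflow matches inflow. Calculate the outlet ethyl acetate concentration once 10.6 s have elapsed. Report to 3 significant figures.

V dC/dt = Q(C_in − C) − k V C.
dC/dt = (Q/V) C_in − (Q/V + k) C; effective rate a = Q/V + k = 0.051111 + 0.0865 = 0.13761 s⁻¹.
C_ss = Q C_in/(Q + kV) = 2.1171 mol/L; C(t) = C_ss + (C₀ − C_ss) e^(−a t).
C(10.6) = 2.1171 + (3.3129)·e^(−0.13761·10.6) = 2.1171 + (3.3129)·0.23254 = 2.8875 mol/L.

2.89 mol/L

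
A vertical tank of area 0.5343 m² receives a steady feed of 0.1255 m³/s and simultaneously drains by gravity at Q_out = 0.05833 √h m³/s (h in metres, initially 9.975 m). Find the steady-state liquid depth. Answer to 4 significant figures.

A dh/dt = Q_in − 0.05833 √h. Steady state requires inflow = outflow:
Q_in = 0.05833 √h_ss ⇒ √h_ss = 0.1255/0.05833 = 2.15155.
h_ss = 2.15155² = 4.62917 m. (Since h₀ = 9.975 m > h_ss, the level will fall toward this value.)

4.629 m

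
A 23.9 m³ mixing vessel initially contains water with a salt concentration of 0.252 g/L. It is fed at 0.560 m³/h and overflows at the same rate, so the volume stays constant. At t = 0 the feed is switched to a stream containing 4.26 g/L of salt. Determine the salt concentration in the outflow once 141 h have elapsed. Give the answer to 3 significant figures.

4.11 g/L

Mass balance on the solute (V constant): V dC/dt = Q(C_in − C).
Rewrite as dC/dt + C/τ = C_in/τ, τ = V/Q = 42.679 h.
This is linear first-order; C(t) = C_in + (C₀ − C_in) e^(−t/τ).
C(141) = 4.26 + (0.252 − 4.26)·e^(−141/42.679) = 4.26 + (-4.0080)·0.036745 = 4.1127 g/L.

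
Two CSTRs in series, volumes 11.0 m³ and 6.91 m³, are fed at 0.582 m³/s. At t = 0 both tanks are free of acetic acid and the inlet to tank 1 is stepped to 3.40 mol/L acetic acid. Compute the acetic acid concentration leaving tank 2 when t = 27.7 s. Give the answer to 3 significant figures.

Time constants: τᵢ = Vᵢ/Q for each well-mixed tank.
τ₁ = 11.0/0.582 = 18.900 s; τ₂ = 6.91/0.582 = 11.873 s.
Solving the cascade with C₁(0)=C₂(0)=0 gives C₂(t) = C_in[1 − (τ₁ e^(−t/τ₁) − τ₂ e^(−t/τ₂))/(τ₁ − τ₂)].
At t = 27.7: e^(−t/τ₁) = 0.23094, e^(−t/τ₂) = 0.096999.
C₂ = 3.40·[1 − (18.900·0.23094 − 11.873·0.096999)/(7.0275)] = 3.40·0.54276 = 1.8454 mol/L.

1.85 mol/L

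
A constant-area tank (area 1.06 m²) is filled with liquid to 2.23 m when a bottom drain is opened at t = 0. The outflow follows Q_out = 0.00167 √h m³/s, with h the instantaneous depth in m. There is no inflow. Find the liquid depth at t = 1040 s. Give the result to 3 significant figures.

0.454 m

A dh/dt = −Q_out = −0.00167 √h.
This is separable: 2 d(√h)/dt = −0.00167/A, so √h = √h₀ − (0.00167/(2A)) t.
√h = √2.23 − 0.00167·1040/(2·1.06) = 1.4933 − 0.81925 = 0.67407.
h = 0.67407² = 0.45437 m.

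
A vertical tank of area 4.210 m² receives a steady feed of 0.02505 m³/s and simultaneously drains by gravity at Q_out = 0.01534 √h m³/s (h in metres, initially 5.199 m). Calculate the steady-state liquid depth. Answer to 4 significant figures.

Mass balance (ρ constant): A dh/dt = Q_in − 0.01534 √h. At steady state dh/dt = 0:
Q_in = 0.01534 √h_ss ⇒ √h_ss = 0.02505/0.01534 = 1.63299.
h_ss = 1.63299² = 2.66664 m. (Since h₀ = 5.199 m > h_ss, the level will fall toward this value.)

2.667 m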